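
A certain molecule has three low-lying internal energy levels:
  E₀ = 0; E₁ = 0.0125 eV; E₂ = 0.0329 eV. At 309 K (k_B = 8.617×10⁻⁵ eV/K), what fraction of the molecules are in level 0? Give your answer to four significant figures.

k_BT = 8.617×10⁻⁵ × 309 K = 0.0266265 eV.
Eᵢ/kT = 0, 0.469457, 1.23561.
Z = Σ e^(−Eᵢ/kT) = e^(−0) + e^(−0.469457) + e^(−1.23561) = 1.00000 + 0.625342 + 0.290657 = 1.91600.
P₀ = e^(−E₀/kT) / Z = 1.00000/1.91600 = 0.5219.

0.5219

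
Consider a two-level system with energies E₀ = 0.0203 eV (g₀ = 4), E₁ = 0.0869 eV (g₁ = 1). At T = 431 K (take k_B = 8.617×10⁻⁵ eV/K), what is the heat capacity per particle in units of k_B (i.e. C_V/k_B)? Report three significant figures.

k_BT = 8.617×10⁻⁵ × 431 K = 0.037139 eV.
Eᵢ/kT = 0.54660, 2.3399.
Z = Σ gᵢe^(−Eᵢ/kT) = 4·e^(−0.54660) + 1·e^(−2.3399) = 2.3157 + 0.096337 = 2.4120.
⟨E⟩ = 0.022960 eV, ⟨E²⟩ = 0.00069725 eV².
C_V/k_B = (⟨E²⟩ − ⟨E⟩²)/(kT)² = (0.00069725 − 0.00052716)/0.0013793 = 0.123.

0.123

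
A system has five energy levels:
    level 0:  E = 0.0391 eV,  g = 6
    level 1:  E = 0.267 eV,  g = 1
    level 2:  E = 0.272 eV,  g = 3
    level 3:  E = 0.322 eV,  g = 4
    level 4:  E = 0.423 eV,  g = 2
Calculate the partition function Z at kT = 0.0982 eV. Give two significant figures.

Z = 4.5

Eᵢ/kT = 0.3982, 2.719, 2.770, 3.279, 4.308.
Z = Σ gᵢe^(−Eᵢ/kT) = 6·e^(−0.3982) + 1·e^(−2.719) + 3·e^(−2.770) + 4·e^(−3.279) + 2·e^(−4.308) = 4.029 + 0.06594 + 0.1880 + 0.1507 + 0.02692 = 4.461.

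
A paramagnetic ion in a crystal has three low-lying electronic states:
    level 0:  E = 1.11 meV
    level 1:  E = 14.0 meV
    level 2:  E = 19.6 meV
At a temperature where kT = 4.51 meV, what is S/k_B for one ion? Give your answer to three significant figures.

0.287

Eᵢ/kT = 0.24612, 3.1042, 4.3459.
Z = Σ e^(−Eᵢ/kT) = e^(−0.24612) + e^(−3.1042) + e^(−4.3459) = 0.78183 + 0.044860 + 0.012960 = 0.83965.
⟨E⟩ = Σ EᵢPᵢ = 2.0841 meV.
S/k_B = ln Z + ⟨E⟩/kT = ln(0.83965) + 2.0841/4.51 = -0.17477 + 0.46211 = 0.287.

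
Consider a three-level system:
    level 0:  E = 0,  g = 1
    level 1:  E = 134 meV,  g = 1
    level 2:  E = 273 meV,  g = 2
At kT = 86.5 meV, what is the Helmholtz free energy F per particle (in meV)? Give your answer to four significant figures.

Eᵢ/kT = 0, 1.54913, 3.15607.
Z = Σ gᵢe^(−Eᵢ/kT) = 1·e^(−0) + 1·e^(−1.54913) + 2·e^(−3.15607) = 1.00000 + 0.212433 + 0.0851856 = 1.29762.
F = −kT ln Z = −86.5 × ln(1.29762) = −86.5 × 0.260532 = -22.54 meV.

-22.54 meV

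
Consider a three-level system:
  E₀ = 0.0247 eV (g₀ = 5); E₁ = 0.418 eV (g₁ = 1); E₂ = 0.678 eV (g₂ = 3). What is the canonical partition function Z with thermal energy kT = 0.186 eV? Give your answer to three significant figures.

Eᵢ/kT = 0.13280, 2.2473, 3.6452.
Z = Σ gᵢe^(−Eᵢ/kT) = 5·e^(−0.13280) + 1·e^(−2.2473) + 3·e^(−3.6452) = 4.3782 + 0.10568 + 0.078349 = 4.5622.

Z = 4.56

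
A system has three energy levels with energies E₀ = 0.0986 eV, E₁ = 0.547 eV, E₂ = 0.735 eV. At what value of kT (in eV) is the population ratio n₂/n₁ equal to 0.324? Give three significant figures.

n₂/n₁ = exp[−(E₂−E₁)/kT] = 0.324.
⇒ (E₂−E₁)/kT = ln(1/0.324) = ln(3.0864) = 1.1270.
kT = 0.188 eV / 1.1270 = 0.167 eV.

0.167 eV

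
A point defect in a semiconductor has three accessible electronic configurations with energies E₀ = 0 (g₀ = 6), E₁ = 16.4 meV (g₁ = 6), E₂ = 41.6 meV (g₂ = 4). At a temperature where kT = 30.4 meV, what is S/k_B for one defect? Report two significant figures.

2.7

Eᵢ/kT = 0, 0.5395, 1.368.
Z = Σ gᵢe^(−Eᵢ/kT) = 6·e^(−0) + 6·e^(−0.5395) + 4·e^(−1.368) = 6.000 + 3.498 + 1.018 = 10.52.
⟨E⟩ = Σ EᵢPᵢ = 9.479 meV.
S/k_B = ln Z + ⟨E⟩/kT = ln(10.52) + 9.479/30.4 = 2.353 + 0.3118 = 2.7.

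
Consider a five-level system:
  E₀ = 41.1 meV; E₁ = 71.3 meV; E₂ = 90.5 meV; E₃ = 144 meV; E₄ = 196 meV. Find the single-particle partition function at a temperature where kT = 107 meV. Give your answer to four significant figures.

Eᵢ/kT = 0.384112, 0.666355, 0.845794, 1.34579, 1.83178.
Z = Σ e^(−Eᵢ/kT) = e^(−0.384112) + e^(−0.666355) + e^(−0.845794) + e^(−1.34579) + e^(−1.83178) = 0.681055 + 0.513577 + 0.429216 + 0.260334 + 0.160128 = 2.04431.

Z = 2.044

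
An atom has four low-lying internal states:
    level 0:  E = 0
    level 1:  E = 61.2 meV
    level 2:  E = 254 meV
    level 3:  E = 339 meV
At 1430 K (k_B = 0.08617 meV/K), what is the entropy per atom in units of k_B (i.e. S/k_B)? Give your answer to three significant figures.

k_BT = 0.08617 × 1430 K = 123.22 meV.
Eᵢ/kT = 0, 0.49667, 2.0614, 2.7512.
Z = Σ e^(−Eᵢ/kT) = e^(−0) + e^(−0.49667) + e^(−2.0614) + e^(−2.7512) = 1.0000 + 0.60855 + 0.12728 + 0.063851 = 1.7997.
⟨E⟩ = Σ EᵢPᵢ = 50.685 meV.
S/k_B = ln Z + ⟨E⟩/kT = ln(1.7997) + 50.685/123.22 = 0.58762 + 0.41134 = 0.999.

0.999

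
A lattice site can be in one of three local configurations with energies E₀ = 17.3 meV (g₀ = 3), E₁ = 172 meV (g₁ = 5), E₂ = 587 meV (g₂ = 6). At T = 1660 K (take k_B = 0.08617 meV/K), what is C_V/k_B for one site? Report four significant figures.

k_BT = 0.08617 × 1660 K = 143.042 meV.
Eᵢ/kT = 0.120943, 1.20244, 4.10369.
Z = Σ gᵢe^(−Eᵢ/kT) = 3·e^(−0.120943) + 5·e^(−1.20244) + 6·e^(−4.10369) = 2.65825 + 1.50230 + 0.0990698 = 4.25962.
⟨E⟩ = 85.1102 meV, ⟨E²⟩ = 18634.5 meV².
C_V/k_B = (⟨E²⟩ − ⟨E⟩²)/(kT)² = (18634.5 − 7243.75)/20461.0 = 0.5567.

0.5567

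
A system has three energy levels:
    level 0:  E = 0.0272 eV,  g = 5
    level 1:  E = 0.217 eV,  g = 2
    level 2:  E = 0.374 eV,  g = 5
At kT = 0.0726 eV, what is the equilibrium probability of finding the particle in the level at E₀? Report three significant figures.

0.964

Eᵢ/kT = 0.37466, 2.9890, 5.1515.
Z = Σ gᵢe^(−Eᵢ/kT) = 5·e^(−0.37466) + 2·e^(−2.9890) + 5·e^(−5.1515) = 3.4376 + 0.10068 + 0.028954 = 3.5672.
P₀ = g₀ e^(−E₀/kT) / Z = 3.4376/3.5672 = 0.964.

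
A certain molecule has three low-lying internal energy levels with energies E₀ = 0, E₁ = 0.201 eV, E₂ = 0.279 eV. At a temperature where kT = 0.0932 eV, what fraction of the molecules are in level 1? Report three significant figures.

Eᵢ/kT = 0, 2.1567, 2.9936.
Z = Σ e^(−Eᵢ/kT) = e^(−0) + e^(−2.1567) + e^(−2.9936) = 1.0000 + 0.11571 + 0.050107 = 1.1658.
P₁ = e^(−E₁/kT) / Z = 0.11571/1.1658 = 0.0993.

0.0993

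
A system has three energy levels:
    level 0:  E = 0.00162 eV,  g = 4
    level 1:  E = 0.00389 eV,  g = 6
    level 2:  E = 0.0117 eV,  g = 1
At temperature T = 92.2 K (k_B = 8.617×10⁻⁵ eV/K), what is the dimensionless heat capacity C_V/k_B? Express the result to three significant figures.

0.0583

k_BT = 8.617×10⁻⁵ × 92.2 K = 0.0079449 eV.
Eᵢ/kT = 0.20390, 0.48962, 1.4726.
Z = Σ gᵢe^(−Eᵢ/kT) = 4·e^(−0.20390) + 6·e^(−0.48962) + 1·e^(−1.4726) = 3.2622 + 3.6772 + 0.22933 = 7.1687.
⟨E⟩ = 0.0031069 eV, ⟨E²⟩ = 0.000013335 eV².
C_V/k_B = (⟨E²⟩ − ⟨E⟩²)/(kT)² = (0.000013335 − 0.0000096528)/0.000063121 = 0.0583.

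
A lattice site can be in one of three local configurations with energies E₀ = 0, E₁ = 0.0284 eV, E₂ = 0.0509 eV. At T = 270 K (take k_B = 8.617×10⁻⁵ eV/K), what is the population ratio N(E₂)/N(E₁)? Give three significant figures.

k_BT = 8.617×10⁻⁵ × 270 K = 0.023266 eV.
n₂/n₁ = exp[−(E₂−E₁)/kT] = exp(−(0.0225 eV)/(0.023266 eV)) = exp(-0.96708) = 0.380.

0.380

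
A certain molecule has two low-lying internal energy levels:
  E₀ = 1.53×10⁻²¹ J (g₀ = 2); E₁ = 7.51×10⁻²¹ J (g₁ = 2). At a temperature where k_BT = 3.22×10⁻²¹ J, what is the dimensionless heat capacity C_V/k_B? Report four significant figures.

Eᵢ/kT = 0.475155, 2.33230.
Z = Σ gᵢe^(−Eᵢ/kT) = 2·e^(−0.475155) + 2·e^(−2.33230) = 1.24358 + 0.194144 = 1.43772.
⟨E⟩ = 2.33752, ⟨E²⟩ = 9.64085.
C_V/k_B = (⟨E²⟩ − ⟨E⟩²)/(kT)² = (9.64085 − 5.46400)/10.3684 = 0.4028.

0.4028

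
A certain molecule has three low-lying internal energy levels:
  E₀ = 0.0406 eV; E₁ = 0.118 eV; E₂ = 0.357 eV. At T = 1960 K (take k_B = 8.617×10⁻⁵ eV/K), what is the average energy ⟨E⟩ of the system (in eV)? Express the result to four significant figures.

0.09522 eV

k_BT = 8.617×10⁻⁵ × 1960 K = 0.168893 eV.
Eᵢ/kT = 0.240389, 0.698667, 2.11376.
Z = Σ e^(−Eᵢ/kT) = e^(−0.240389) + e^(−0.698667) + e^(−2.11376) = 0.786322 + 0.497248 + 0.120783 = 1.40435.
⟨E⟩ = Σ Eᵢ e^(−Eᵢ/kT) / Z = (0.0406·0.786322 + 0.118·0.497248 + 0.357·0.120783) / 1.40435 = 0.09522 eV.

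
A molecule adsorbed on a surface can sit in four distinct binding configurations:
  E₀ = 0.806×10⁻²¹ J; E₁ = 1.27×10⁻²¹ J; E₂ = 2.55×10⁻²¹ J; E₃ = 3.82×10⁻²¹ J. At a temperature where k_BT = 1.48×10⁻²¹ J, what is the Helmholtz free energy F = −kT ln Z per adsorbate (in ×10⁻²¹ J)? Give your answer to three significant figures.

Eᵢ/kT = 0.54459, 0.85811, 1.7230, 2.5811.
Z = Σ e^(−Eᵢ/kT) = e^(−0.54459) + e^(−0.85811) + e^(−1.7230) + e^(−2.5811) = 0.58008 + 0.42396 + 0.17853 + 0.075691 = 1.2583.
F = −kT ln Z = −1.48 × ln(1.2583) = −1.48 × 0.22976 = -0.340 ×10⁻²¹ J.

-0.340 ×10⁻²¹ J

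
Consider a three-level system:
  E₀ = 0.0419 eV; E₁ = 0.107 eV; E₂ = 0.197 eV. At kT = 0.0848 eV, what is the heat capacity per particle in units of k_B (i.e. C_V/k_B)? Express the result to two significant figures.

Eᵢ/kT = 0.4941, 1.262, 2.323.
Z = Σ e^(−Eᵢ/kT) = e^(−0.4941) + e^(−1.262) + e^(−2.323) = 0.6101 + 0.2831 + 0.09798 = 0.9912.
⟨E⟩ = 0.07582 eV, ⟨E²⟩ = 0.008187 eV².
C_V/k_B = (⟨E²⟩ − ⟨E⟩²)/(kT)² = (0.008187 − 0.005749)/0.007191 = 0.34.

0.34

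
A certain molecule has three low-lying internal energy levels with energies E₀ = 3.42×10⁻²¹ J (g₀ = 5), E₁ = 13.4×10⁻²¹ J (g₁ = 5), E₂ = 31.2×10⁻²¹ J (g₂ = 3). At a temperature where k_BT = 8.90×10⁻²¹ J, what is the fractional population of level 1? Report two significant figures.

0.24

Eᵢ/kT = 0.3843, 1.506, 3.506.
Z = Σ gᵢe^(−Eᵢ/kT) = 5·e^(−0.3843) + 5·e^(−1.506) + 3·e^(−3.506) = 3.405 + 1.109 + 0.09005 = 4.604.
P₁ = g₁ e^(−E₁/kT) / Z = 1.109/4.604 = 0.24.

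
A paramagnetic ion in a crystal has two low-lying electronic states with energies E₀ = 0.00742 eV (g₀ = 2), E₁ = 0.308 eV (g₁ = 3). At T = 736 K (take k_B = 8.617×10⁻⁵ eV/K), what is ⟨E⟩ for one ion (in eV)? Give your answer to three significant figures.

k_BT = 8.617×10⁻⁵ × 736 K = 0.063421 eV.
Eᵢ/kT = 0.11700, 4.8564.
Z = Σ gᵢe^(−Eᵢ/kT) = 2·e^(−0.11700) + 3·e^(−4.8564) = 1.7792 + 0.023335 = 1.8025.
⟨E⟩ = Σ Eᵢ gᵢe^(−Eᵢ/kT) / Z = (0.00742·1.7792 + 0.308·0.023335) / 1.8025 = 0.0113 eV.

0.0113 eV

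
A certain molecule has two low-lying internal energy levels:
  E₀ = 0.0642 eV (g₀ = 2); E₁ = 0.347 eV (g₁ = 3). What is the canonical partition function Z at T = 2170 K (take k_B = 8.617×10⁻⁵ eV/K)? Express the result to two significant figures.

Z = 1.9

k_BT = 8.617×10⁻⁵ × 2170 K = 0.1870 eV.
Eᵢ/kT = 0.3433, 1.856.
Z = Σ gᵢe^(−Eᵢ/kT) = 2·e^(−0.3433) + 3·e^(−1.856) = 1.419 + 0.4689 = 1.888.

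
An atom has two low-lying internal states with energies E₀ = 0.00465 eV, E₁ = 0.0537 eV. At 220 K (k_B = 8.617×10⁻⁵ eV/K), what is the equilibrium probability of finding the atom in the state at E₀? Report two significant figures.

0.93

k_BT = 8.617×10⁻⁵ × 220 K = 0.01896 eV.
Eᵢ/kT = 0.2453, 2.832.
Z = Σ e^(−Eᵢ/kT) = e^(−0.2453) + e^(−2.832) = 0.7825 + 0.05889 = 0.8414.
P₀ = e^(−E₀/kT) / Z = 0.7825/0.8414 = 0.93.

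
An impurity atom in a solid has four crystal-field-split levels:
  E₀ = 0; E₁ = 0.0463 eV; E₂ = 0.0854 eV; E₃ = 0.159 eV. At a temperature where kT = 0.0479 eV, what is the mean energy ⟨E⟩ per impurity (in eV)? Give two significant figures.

Eᵢ/kT = 0, 0.9666, 1.783, 3.319.
Z = Σ e^(−Eᵢ/kT) = e^(−0) + e^(−0.9666) + e^(−1.783) + e^(−3.319) = 1.000 + 0.3804 + 0.1681 + 0.03619 = 1.585.
⟨E⟩ = Σ Eᵢ e^(−Eᵢ/kT) / Z = (0·1.000 + 0.0463·0.3804 + 0.0854·0.1681 + 0.159·0.03619) / 1.585 = 0.024 eV.

0.024 eV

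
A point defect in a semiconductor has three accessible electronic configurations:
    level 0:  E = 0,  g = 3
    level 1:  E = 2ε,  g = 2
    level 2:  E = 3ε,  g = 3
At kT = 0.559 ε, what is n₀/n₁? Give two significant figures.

n₀/n₁ = (g₀/g₁) exp[−(E₀−E₁)/kT] = (3/2) × exp(−(-2ε)/(0.559ε)) = (3/2) × exp(3.578) = 54.

54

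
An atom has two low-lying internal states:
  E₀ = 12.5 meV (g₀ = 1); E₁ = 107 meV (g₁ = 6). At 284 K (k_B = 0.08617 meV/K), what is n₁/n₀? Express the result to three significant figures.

0.126

k_BT = 0.08617 × 284 K = 24.472 meV.
n₁/n₀ = (g₁/g₀) exp[−(E₁−E₀)/kT] = (6/1) × exp(−(94.5 meV)/(24.472 meV)) = (6/1) × exp(-3.8616) = 0.126.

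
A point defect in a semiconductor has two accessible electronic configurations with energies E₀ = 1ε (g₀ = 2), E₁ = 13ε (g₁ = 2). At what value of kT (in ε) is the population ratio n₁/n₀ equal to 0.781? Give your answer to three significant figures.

48.5 ε

n₁/n₀ = (g₁/g₀) exp[−(E₁−E₀)/kT] = 0.781.
⇒ (E₁−E₀)/kT = ln((2/2)/0.781) = ln(1.2804) = 0.24717.
kT = 12ε / 0.24717 = 48.5 ε.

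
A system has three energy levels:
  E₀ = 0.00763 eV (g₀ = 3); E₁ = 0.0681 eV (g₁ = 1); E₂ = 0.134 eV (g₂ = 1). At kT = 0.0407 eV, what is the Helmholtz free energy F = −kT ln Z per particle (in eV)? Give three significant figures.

-0.0406 eV

Eᵢ/kT = 0.18747, 1.6732, 3.2924.
Z = Σ gᵢe^(−Eᵢ/kT) = 3·e^(−0.18747) + 1·e^(−1.6732) + 1·e^(−3.2924) = 2.4872 + 0.18765 + 0.037165 = 2.7120.
F = −kT ln Z = −0.0407 × ln(2.7120) = −0.0407 × 0.99769 = -0.0406 eV.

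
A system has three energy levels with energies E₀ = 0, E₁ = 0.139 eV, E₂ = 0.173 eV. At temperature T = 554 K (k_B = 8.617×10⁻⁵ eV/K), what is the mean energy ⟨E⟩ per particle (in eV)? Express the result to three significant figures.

0.0113 eV

k_BT = 8.617×10⁻⁵ × 554 K = 0.047738 eV.
Eᵢ/kT = 0, 2.9117, 3.6239.
Z = Σ e^(−Eᵢ/kT) = e^(−0) + e^(−2.9117) + e^(−3.6239) = 1.0000 + 0.054383 + 0.026678 = 1.0811.
⟨E⟩ = Σ Eᵢ e^(−Eᵢ/kT) / Z = (0·1.0000 + 0.139·0.054383 + 0.173·0.026678) / 1.0811 = 0.0113 eV.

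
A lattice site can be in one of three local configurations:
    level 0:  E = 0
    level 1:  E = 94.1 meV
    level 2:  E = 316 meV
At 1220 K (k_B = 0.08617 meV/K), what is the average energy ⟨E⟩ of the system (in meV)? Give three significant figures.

k_BT = 0.08617 × 1220 K = 105.13 meV.
Eᵢ/kT = 0, 0.89508, 3.0058.
Z = Σ e^(−Eᵢ/kT) = e^(−0) + e^(−0.89508) + e^(−3.0058) = 1.0000 + 0.40857 + 0.049499 = 1.4581.
⟨E⟩ = Σ Eᵢ e^(−Eᵢ/kT) / Z = (0·1.0000 + 94.1·0.40857 + 316·0.049499) / 1.4581 = 37.1 meV.

37.1 meV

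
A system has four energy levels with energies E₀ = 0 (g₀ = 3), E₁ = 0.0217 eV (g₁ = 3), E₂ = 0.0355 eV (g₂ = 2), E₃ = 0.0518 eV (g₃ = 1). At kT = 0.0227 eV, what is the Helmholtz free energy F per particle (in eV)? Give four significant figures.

Eᵢ/kT = 0, 0.955947, 1.56388, 2.28194.
Z = Σ gᵢe^(−Eᵢ/kT) = 3·e^(−0) + 3·e^(−0.955947) + 2·e^(−1.56388) + 1·e^(−2.28194) = 3.00000 + 1.15334 + 0.418645 + 0.102086 = 4.67407.
F = −kT ln Z = −0.0227 × ln(4.67407) = −0.0227 × 1.54203 = -0.03500 eV.

-0.03500 eV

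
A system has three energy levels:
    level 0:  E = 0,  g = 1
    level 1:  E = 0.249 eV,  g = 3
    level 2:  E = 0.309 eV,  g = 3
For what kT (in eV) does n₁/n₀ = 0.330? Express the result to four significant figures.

0.1128 eV

n₁/n₀ = (g₁/g₀) exp[−(E₁−E₀)/kT] = 0.330.
⇒ (E₁−E₀)/kT = ln((3/1)/0.330) = ln(9.09091) = 2.20728.
kT = 0.249 eV / 2.20728 = 0.1128 eV.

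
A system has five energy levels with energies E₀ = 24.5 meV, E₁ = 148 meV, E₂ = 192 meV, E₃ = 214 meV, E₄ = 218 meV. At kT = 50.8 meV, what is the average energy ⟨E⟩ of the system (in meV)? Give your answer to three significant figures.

Eᵢ/kT = 0.48228, 2.9134, 3.7795, 4.2126, 4.2913.
Z = Σ e^(−Eᵢ/kT) = e^(−0.48228) + e^(−2.9134) + e^(−3.7795) + e^(−4.2126) + e^(−4.2913) = 0.61737 + 0.054291 + 0.022834 + 0.014808 + 0.013687 = 0.72299.
⟨E⟩ = Σ Eᵢ e^(−Eᵢ/kT) / Z = (24.5·0.61737 + 148·0.054291 + 192·0.022834 + 214·0.014808 + 218·0.013687) / 0.72299 = 46.6 meV.

46.6 meV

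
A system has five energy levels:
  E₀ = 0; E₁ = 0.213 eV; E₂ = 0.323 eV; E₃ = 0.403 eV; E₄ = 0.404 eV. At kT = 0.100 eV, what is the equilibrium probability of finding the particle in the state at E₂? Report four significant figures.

Eᵢ/kT = 0, 2.13000, 3.23000, 4.03000, 4.04000.
Z = Σ e^(−Eᵢ/kT) = e^(−0) + e^(−2.13000) + e^(−3.23000) + e^(−4.03000) + e^(−4.04000) = 1.00000 + 0.118837 + 0.0395575 + 0.0177743 + 0.0175975 = 1.19377.
P₂ = e^(−E₂/kT) / Z = 0.0395575/1.19377 = 0.03314.

0.03314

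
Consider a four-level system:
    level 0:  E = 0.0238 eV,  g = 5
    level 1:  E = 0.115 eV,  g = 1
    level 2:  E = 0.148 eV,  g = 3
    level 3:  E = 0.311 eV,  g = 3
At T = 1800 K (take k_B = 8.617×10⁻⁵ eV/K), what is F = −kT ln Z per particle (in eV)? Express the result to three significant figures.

k_BT = 8.617×10⁻⁵ × 1800 K = 0.15511 eV.
Eᵢ/kT = 0.15344, 0.74141, 0.95416, 2.0050.
Z = Σ gᵢe^(−Eᵢ/kT) = 5·e^(−0.15344) + 1·e^(−0.74141) + 3·e^(−0.95416) + 3·e^(−2.0050) = 4.2888 + 0.47644 + 1.1554 + 0.40398 = 6.3246.
F = −kT ln Z = −0.15511 × ln(6.3246) = −0.15511 × 1.8444 = -0.286 eV.

-0.286 eV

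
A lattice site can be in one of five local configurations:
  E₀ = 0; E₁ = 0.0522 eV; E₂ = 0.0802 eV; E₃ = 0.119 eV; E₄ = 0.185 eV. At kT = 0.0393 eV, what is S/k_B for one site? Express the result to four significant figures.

0.9282

Eᵢ/kT = 0, 1.32824, 2.04071, 3.02799, 4.70738.
Z = Σ e^(−Eᵢ/kT) = e^(−0) + e^(−1.32824) + e^(−2.04071) + e^(−3.02799) + e^(−4.70738) = 1.00000 + 0.264943 + 0.129936 + 0.0484129 + 0.00902840 = 1.45232.
⟨E⟩ = Σ EᵢPᵢ = 0.0218149 eV.
S/k_B = ln Z + ⟨E⟩/kT = ln(1.45232) + 0.0218149/0.0393 = 0.373162 + 0.555087 = 0.9282.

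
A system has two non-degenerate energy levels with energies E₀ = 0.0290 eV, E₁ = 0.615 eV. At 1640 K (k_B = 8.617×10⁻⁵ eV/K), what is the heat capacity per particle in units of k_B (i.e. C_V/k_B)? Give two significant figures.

k_BT = 8.617×10⁻⁵ × 1640 K = 0.1413 eV.
Eᵢ/kT = 0.2052, 4.352.
Z = Σ e^(−Eᵢ/kT) = e^(−0.2052) + e^(−4.352) = 0.8145 + 0.01288 = 0.8274.
⟨E⟩ = 0.03812 eV, ⟨E²⟩ = 0.006716 eV².
C_V/k_B = (⟨E²⟩ − ⟨E⟩²)/(kT)² = (0.006716 − 0.001453)/0.01997 = 0.26.

0.26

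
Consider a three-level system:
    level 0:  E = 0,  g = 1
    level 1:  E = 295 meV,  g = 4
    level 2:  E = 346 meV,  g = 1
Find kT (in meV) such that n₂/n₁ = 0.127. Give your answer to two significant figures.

75 meV

n₂/n₁ = (g₂/g₁) exp[−(E₂−E₁)/kT] = 0.127.
⇒ (E₂−E₁)/kT = ln((1/4)/0.127) = ln(1.969) = 0.6775.
kT = 51 meV / 0.6775 = 75 meV.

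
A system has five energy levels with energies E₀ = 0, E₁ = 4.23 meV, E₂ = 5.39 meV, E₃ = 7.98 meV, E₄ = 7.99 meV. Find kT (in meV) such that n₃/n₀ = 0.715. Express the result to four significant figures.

23.79 meV

n₃/n₀ = exp[−(E₃−E₀)/kT] = 0.715.
⇒ (E₃−E₀)/kT = ln(1/0.715) = ln(1.39860) = 0.335472.
kT = 7.98 meV / 0.335472 = 23.79 meV.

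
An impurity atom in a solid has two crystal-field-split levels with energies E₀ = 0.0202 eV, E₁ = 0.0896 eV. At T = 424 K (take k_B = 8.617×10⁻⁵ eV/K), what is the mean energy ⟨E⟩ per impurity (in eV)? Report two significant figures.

k_BT = 8.617×10⁻⁵ × 424 K = 0.03654 eV.
Eᵢ/kT = 0.5528, 2.452.
Z = Σ e^(−Eᵢ/kT) = e^(−0.5528) + e^(−2.452) = 0.5753 + 0.08612 = 0.6614.
⟨E⟩ = Σ Eᵢ e^(−Eᵢ/kT) / Z = (0.0202·0.5753 + 0.0896·0.08612) / 0.6614 = 0.029 eV.

0.029 eV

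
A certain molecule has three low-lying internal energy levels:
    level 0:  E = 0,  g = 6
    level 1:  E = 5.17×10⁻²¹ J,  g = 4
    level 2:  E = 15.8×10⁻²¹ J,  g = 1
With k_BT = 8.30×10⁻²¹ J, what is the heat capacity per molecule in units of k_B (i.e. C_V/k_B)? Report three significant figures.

Eᵢ/kT = 0, 0.62289, 1.9036.
Z = Σ gᵢe^(−Eᵢ/kT) = 6·e^(−0) + 4·e^(−0.62289) + 1·e^(−1.9036) = 6.0000 + 2.1456 + 0.14903 = 8.2946.
⟨E⟩ = 1.6212, ⟨E²⟩ = 11.399.
C_V/k_B = (⟨E²⟩ − ⟨E⟩²)/(kT)² = (11.399 − 2.6283)/68.890 = 0.127.

0.127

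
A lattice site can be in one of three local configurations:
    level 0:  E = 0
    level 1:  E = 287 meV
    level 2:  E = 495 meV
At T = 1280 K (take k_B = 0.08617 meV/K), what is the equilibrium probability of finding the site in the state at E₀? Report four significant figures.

k_BT = 0.08617 × 1280 K = 110.298 meV.
Eᵢ/kT = 0, 2.60204, 4.48784.
Z = Σ e^(−Eᵢ/kT) = e^(−0) + e^(−2.60204) + e^(−4.48784) = 1.00000 + 0.0741222 + 0.0112449 = 1.08537.
P₀ = e^(−E₀/kT) / Z = 1.00000/1.08537 = 0.9213.

0.9213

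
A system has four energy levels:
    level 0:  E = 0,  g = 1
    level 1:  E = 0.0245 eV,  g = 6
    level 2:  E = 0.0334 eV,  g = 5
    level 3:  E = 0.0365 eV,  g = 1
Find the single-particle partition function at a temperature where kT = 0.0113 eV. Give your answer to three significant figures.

Z = 1.99

Eᵢ/kT = 0, 2.1681, 2.9558, 3.2301.
Z = Σ gᵢe^(−Eᵢ/kT) = 1·e^(−0) + 6·e^(−2.1681) + 5·e^(−2.9558) + 1·e^(−3.2301) = 1.0000 + 0.68637 + 0.26019 + 0.039554 = 1.9861.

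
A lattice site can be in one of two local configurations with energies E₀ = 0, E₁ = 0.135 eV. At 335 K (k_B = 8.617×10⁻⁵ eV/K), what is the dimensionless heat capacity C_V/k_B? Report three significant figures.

k_BT = 8.617×10⁻⁵ × 335 K = 0.028867 eV.
Eᵢ/kT = 0, 4.6766.
Z = Σ e^(−Eᵢ/kT) = e^(−0) + e^(−4.6766) = 1.0000 + 0.0093106 = 1.0093.
⟨E⟩ = 0.0012453 eV, ⟨E²⟩ = 0.00016812 eV².
C_V/k_B = (⟨E²⟩ − ⟨E⟩²)/(kT)² = (0.00016812 − 0.0000015508)/0.00083330 = 0.200.

0.200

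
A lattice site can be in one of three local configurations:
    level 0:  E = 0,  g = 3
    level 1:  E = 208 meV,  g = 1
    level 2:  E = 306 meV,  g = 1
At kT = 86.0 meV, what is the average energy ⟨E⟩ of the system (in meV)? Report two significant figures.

8.7 meV

Eᵢ/kT = 0, 2.419, 3.558.
Z = Σ gᵢe^(−Eᵢ/kT) = 3·e^(−0) + 1·e^(−2.419) + 1·e^(−3.558) = 3.000 + 0.08901 + 0.02850 = 3.118.
⟨E⟩ = Σ Eᵢ gᵢe^(−Eᵢ/kT) / Z = (0·3.000 + 208·0.08901 + 306·0.02850) / 3.118 = 8.7 meV.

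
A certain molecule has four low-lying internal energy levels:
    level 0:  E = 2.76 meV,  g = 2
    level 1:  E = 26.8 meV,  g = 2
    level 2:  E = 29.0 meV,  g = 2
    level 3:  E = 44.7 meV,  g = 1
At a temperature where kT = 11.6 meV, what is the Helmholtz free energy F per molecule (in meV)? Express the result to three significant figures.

Eᵢ/kT = 0.23793, 2.3103, 2.5000, 3.8534.
Z = Σ gᵢe^(−Eᵢ/kT) = 2·e^(−0.23793) + 2·e^(−2.3103) + 2·e^(−2.5000) + 1·e^(−3.8534) = 1.5765 + 0.19846 + 0.16417 + 0.021208 = 1.9603.
F = −kT ln Z = −11.6 × ln(1.9603) = −11.6 × 0.67310 = -7.81 meV.

-7.81 meV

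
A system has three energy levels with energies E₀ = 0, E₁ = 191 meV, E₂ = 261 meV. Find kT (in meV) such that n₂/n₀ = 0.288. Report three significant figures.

210 meV

n₂/n₀ = exp[−(E₂−E₀)/kT] = 0.288.
⇒ (E₂−E₀)/kT = ln(1/0.288) = ln(3.4722) = 1.2448.
kT = 261 meV / 1.2448 = 210 meV.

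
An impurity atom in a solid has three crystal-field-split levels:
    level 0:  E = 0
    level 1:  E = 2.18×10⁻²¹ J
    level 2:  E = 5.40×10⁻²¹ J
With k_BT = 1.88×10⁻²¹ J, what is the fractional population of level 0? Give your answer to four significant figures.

0.7298

Eᵢ/kT = 0, 1.15957, 2.87234.
Z = Σ e^(−Eᵢ/kT) = e^(−0) + e^(−1.15957) + e^(−2.87234) = 1.00000 + 0.313621 + 0.0565664 = 1.37019.
P₀ = e^(−E₀/kT) / Z = 1.00000/1.37019 = 0.7298.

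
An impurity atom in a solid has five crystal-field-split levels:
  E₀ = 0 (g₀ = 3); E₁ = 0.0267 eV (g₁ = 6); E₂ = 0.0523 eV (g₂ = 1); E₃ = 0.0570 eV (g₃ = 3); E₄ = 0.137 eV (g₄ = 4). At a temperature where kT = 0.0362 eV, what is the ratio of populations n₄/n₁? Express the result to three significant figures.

0.0317

n₄/n₁ = (g₄/g₁) exp[−(E₄−E₁)/kT] = (4/6) × exp(−(0.1103 eV)/(0.0362 eV)) = (4/6) × exp(-3.0470) = 0.0317.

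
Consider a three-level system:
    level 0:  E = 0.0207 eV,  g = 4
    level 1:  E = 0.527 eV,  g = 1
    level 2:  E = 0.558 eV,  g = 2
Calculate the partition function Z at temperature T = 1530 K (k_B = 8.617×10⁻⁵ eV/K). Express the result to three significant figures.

k_BT = 8.617×10⁻⁵ × 1530 K = 0.13184 eV.
Eᵢ/kT = 0.15701, 3.9973, 4.2324.
Z = Σ gᵢe^(−Eᵢ/kT) = 4·e^(−0.15701) + 1·e^(−3.9973) + 2·e^(−4.2324) = 3.4188 + 0.018365 + 0.029035 = 3.4662.

Z = 3.47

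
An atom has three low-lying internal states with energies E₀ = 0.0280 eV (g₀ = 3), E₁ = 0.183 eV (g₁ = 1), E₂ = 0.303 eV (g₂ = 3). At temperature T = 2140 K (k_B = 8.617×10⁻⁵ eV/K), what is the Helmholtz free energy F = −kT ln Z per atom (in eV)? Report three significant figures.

k_BT = 8.617×10⁻⁵ × 2140 K = 0.18440 eV.
Eᵢ/kT = 0.15184, 0.99241, 1.6432.
Z = Σ gᵢe^(−Eᵢ/kT) = 3·e^(−0.15184) + 1·e^(−0.99241) + 3·e^(−1.6432) = 2.5774 + 0.37068 + 0.58008 = 3.5282.
F = −kT ln Z = −0.18440 × ln(3.5282) = −0.18440 × 1.2608 = -0.232 eV.

-0.232 eV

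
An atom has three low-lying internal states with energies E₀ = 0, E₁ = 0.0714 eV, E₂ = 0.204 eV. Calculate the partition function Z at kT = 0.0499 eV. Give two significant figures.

Z = 1.3

Eᵢ/kT = 0, 1.431, 4.088.
Z = Σ e^(−Eᵢ/kT) = e^(−0) + e^(−1.431) + e^(−4.088) = 1.000 + 0.2391 + 0.01677 = 1.256.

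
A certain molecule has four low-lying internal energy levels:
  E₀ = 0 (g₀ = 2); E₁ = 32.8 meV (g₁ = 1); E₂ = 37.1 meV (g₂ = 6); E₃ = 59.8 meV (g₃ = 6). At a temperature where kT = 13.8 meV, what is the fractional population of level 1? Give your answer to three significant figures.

Eᵢ/kT = 0, 2.3768, 2.6884, 4.3333.
Z = Σ gᵢe^(−Eᵢ/kT) = 2·e^(−0) + 1·e^(−2.3768) + 6·e^(−2.6884) + 6·e^(−4.3333) = 2.0000 + 0.092847 + 0.40794 + 0.078745 = 2.5795.
P₁ = g₁ e^(−E₁/kT) / Z = 0.092847/2.5795 = 0.0360.

0.0360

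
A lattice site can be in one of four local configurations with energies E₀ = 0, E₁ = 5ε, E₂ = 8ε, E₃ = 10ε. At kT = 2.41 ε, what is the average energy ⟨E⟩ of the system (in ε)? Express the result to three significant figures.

0.913 ε

Eᵢ/kT = 0, 2.0747, 3.3195, 4.1494.
Z = Σ e^(−Eᵢ/kT) = e^(−0) + e^(−2.0747) + e^(−3.3195) + e^(−4.1494) = 1.0000 + 0.12559 + 0.036171 + 0.015774 = 1.1775.
⟨E⟩ = Σ Eᵢ e^(−Eᵢ/kT) / Z = (0·1.0000 + 5·0.12559 + 8·0.036171 + 10·0.015774) / 1.1775 = 0.913 ε.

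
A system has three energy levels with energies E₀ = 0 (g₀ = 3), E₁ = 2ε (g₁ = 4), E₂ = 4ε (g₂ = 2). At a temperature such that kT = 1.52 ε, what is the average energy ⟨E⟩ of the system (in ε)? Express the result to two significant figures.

Eᵢ/kT = 0, 1.316, 2.632.
Z = Σ gᵢe^(−Eᵢ/kT) = 3·e^(−0) + 4·e^(−1.316) + 2·e^(−2.632) = 3.000 + 1.073 + 0.1439 = 4.217.
⟨E⟩ = Σ Eᵢ gᵢe^(−Eᵢ/kT) / Z = (0·3.000 + 2·1.073 + 4·0.1439) / 4.217 = 0.65 ε.

0.65 ε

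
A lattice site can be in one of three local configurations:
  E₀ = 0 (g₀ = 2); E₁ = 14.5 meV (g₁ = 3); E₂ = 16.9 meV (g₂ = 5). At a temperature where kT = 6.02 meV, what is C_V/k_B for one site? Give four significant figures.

Eᵢ/kT = 0, 2.40864, 2.80731.
Z = Σ gᵢe^(−Eᵢ/kT) = 2·e^(−0) + 3·e^(−2.40864) + 5·e^(−2.80731) = 2.00000 + 0.269813 + 0.301836 = 2.57165.
⟨E⟩ = 3.50488 meV, ⟨E²⟩ = 55.5813 meV².
C_V/k_B = (⟨E²⟩ − ⟨E⟩²)/(kT)² = (55.5813 − 12.2842)/36.2404 = 1.195.

1.195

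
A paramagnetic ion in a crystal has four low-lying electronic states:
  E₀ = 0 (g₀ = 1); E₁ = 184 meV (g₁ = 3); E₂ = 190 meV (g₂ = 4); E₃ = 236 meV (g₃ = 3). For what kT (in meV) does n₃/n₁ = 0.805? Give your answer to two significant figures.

n₃/n₁ = (g₃/g₁) exp[−(E₃−E₁)/kT] = 0.805.
⇒ (E₃−E₁)/kT = ln((3/3)/0.805) = ln(1.242) = 0.2167.
kT = 52 meV / 0.2167 = 240 meV.

240 meV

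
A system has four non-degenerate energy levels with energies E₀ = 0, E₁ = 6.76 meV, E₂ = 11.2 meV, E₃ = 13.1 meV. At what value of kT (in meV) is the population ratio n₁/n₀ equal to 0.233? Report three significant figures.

4.64 meV

n₁/n₀ = exp[−(E₁−E₀)/kT] = 0.233.
⇒ (E₁−E₀)/kT = ln(1/0.233) = ln(4.2918) = 1.4567.
kT = 6.76 meV / 1.4567 = 4.64 meV.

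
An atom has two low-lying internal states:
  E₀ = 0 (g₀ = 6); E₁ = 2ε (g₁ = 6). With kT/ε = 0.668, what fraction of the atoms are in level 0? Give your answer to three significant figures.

Eᵢ/kT = 0, 2.9940.
Z = Σ gᵢe^(−Eᵢ/kT) = 6·e^(−0) + 6·e^(−2.9940) = 6.0000 + 0.30052 = 6.3005.
P₀ = g₀ e^(−E₀/kT) / Z = 6.0000/6.3005 = 0.952.

0.952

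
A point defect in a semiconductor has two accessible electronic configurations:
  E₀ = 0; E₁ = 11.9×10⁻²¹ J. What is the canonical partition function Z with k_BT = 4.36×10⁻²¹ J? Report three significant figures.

Eᵢ/kT = 0, 2.7294.
Z = Σ e^(−Eᵢ/kT) = e^(−0) + e^(−2.7294) = 1.0000 + 0.065258 = 1.0653.

Z = 1.07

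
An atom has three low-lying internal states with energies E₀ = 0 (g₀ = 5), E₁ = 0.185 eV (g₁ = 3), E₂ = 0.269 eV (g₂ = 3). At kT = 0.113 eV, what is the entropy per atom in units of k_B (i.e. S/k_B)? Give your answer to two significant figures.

Eᵢ/kT = 0, 1.637, 2.381.
Z = Σ gᵢe^(−Eᵢ/kT) = 5·e^(−0) + 3·e^(−1.637) + 3·e^(−2.381) = 5.000 + 0.5837 + 0.2774 = 5.861.
⟨E⟩ = Σ EᵢPᵢ = 0.03116 eV.
S/k_B = ln Z + ⟨E⟩/kT = ln(5.861) + 0.03116/0.113 = 1.768 + 0.2758 = 2.0.

2.0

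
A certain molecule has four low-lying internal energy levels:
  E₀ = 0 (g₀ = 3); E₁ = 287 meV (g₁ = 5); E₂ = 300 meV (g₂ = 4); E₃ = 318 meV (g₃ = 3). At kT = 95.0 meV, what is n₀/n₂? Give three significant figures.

17.6

n₀/n₂ = (g₀/g₂) exp[−(E₀−E₂)/kT] = (3/4) × exp(−(-300 meV)/(95.0 meV)) = (3/4) × exp(3.1579) = 17.6.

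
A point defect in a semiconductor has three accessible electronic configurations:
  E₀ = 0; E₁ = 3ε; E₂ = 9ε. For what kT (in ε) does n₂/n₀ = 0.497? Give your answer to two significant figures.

13 ε

n₂/n₀ = exp[−(E₂−E₀)/kT] = 0.497.
⇒ (E₂−E₀)/kT = ln(1/0.497) = ln(2.012) = 0.6991.
kT = 9ε / 0.6991 = 13 ε.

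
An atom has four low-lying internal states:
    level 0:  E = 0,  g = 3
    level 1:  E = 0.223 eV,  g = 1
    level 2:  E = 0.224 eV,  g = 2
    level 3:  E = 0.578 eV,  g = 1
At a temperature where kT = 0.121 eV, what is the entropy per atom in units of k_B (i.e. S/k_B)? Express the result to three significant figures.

Eᵢ/kT = 0, 1.8430, 1.8512, 4.7769.
Z = Σ gᵢe^(−Eᵢ/kT) = 3·e^(−0) + 1·e^(−1.8430) + 2·e^(−1.8512) + 1·e^(−4.7769) = 3.0000 + 0.15834 + 0.31410 + 0.0084221 = 3.4809.
⟨E⟩ = Σ EᵢPᵢ = 0.031755 eV.
S/k_B = ln Z + ⟨E⟩/kT = ln(3.4809) + 0.031755/0.121 = 1.2473 + 0.26244 = 1.51.

1.51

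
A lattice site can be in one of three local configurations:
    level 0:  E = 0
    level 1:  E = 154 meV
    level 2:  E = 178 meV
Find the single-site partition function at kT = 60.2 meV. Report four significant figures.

Eᵢ/kT = 0, 2.55814, 2.95681.
Z = Σ e^(−Eᵢ/kT) = e^(−0) + e^(−2.55814) + e^(−2.95681) = 1.00000 + 0.0774487 + 0.0519845 = 1.12943.

Z = 1.129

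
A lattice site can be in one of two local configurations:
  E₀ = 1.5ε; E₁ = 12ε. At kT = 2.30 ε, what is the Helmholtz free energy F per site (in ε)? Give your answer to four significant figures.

1.476 ε

Eᵢ/kT = 0.652174, 5.21739.
Z = Σ e^(−Eᵢ/kT) = e^(−0.652174) + e^(−5.21739) = 0.520912 + 0.00542146 = 0.526333.
F = −kT ln Z = −2.30 × ln(0.526333) = −2.30 × -0.641821 = 1.476 ε.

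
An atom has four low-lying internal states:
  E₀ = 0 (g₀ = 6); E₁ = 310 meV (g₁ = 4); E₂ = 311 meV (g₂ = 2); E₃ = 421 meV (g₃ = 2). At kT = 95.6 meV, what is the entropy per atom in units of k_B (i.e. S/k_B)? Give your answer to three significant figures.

Eᵢ/kT = 0, 3.2427, 3.2531, 4.4038.
Z = Σ gᵢe^(−Eᵢ/kT) = 6·e^(−0) + 4·e^(−3.2427) + 2·e^(−3.2531) + 2·e^(−4.4038) = 6.0000 + 0.15623 + 0.077308 + 0.024462 = 6.2580.
⟨E⟩ = Σ EᵢPᵢ = 13.227 meV.
S/k_B = ln Z + ⟨E⟩/kT = ln(6.2580) + 13.227/95.6 = 1.8339 + 0.13836 = 1.97.

1.97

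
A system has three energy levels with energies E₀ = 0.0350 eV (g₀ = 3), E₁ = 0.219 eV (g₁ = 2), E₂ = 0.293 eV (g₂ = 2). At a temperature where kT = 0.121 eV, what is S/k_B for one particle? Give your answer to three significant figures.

1.62

Eᵢ/kT = 0.28926, 1.8099, 2.4215.
Z = Σ gᵢe^(−Eᵢ/kT) = 3·e^(−0.28926) + 2·e^(−1.8099) + 2·e^(−2.4215) = 2.2465 + 0.32734 + 0.17758 = 2.7514.
⟨E⟩ = Σ EᵢPᵢ = 0.073543 eV.
S/k_B = ln Z + ⟨E⟩/kT = ln(2.7514) + 0.073543/0.121 = 1.0121 + 0.60779 = 1.62.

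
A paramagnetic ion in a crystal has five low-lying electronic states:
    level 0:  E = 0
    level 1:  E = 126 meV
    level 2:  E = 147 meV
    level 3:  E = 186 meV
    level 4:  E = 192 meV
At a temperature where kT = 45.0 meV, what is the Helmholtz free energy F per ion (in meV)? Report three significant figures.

Eᵢ/kT = 0, 2.8000, 3.2667, 4.1333, 4.2667.
Z = Σ e^(−Eᵢ/kT) = e^(−0) + e^(−2.8000) + e^(−3.2667) + e^(−4.1333) + e^(−4.2667) = 1.0000 + 0.060810 + 0.038132 + 0.016030 + 0.014028 = 1.1290.
F = −kT ln Z = −45.0 × ln(1.1290) = −45.0 × 0.12133 = -5.46 meV.

-5.46 meV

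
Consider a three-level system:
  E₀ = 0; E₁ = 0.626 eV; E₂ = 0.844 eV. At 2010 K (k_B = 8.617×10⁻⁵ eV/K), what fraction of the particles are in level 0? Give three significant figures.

0.967

k_BT = 8.617×10⁻⁵ × 2010 K = 0.17320 eV.
Eᵢ/kT = 0, 3.6143, 4.8730.
Z = Σ e^(−Eᵢ/kT) = e^(−0) + e^(−3.6143) + e^(−4.8730) = 1.0000 + 0.026936 + 0.0076504 = 1.0346.
P₀ = e^(−E₀/kT) / Z = 1.0000/1.0346 = 0.967.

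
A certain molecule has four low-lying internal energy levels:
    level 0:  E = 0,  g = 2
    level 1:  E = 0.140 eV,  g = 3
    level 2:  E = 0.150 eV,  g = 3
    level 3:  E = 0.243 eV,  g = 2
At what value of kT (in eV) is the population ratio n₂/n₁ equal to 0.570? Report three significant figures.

n₂/n₁ = (g₂/g₁) exp[−(E₂−E₁)/kT] = 0.570.
⇒ (E₂−E₁)/kT = ln((3/3)/0.570) = ln(1.7544) = 0.56213.
kT = 0.010 eV / 0.56213 = 0.0178 eV.

0.0178 eV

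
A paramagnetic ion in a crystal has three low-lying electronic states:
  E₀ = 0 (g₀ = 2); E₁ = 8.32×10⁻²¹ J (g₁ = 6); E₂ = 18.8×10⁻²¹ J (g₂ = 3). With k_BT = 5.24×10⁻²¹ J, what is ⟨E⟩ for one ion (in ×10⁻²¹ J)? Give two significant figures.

3.6 ×10⁻²¹ J

Eᵢ/kT = 0, 1.588, 3.588.
Z = Σ gᵢe^(−Eᵢ/kT) = 2·e^(−0) + 6·e^(−1.588) + 3·e^(−3.588) = 2.000 + 1.226 + 0.08296 = 3.309.
⟨E⟩ = Σ Eᵢ gᵢe^(−Eᵢ/kT) / Z = (0·2.000 + 8.32·1.226 + 18.8·0.08296) / 3.309 = 3.6 ×10⁻²¹ J.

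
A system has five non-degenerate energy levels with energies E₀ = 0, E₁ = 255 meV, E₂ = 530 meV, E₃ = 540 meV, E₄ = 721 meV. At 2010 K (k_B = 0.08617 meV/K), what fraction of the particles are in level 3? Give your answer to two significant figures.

0.033

k_BT = 0.08617 × 2010 K = 173.2 meV.
Eᵢ/kT = 0, 1.472, 3.060, 3.118, 4.163.
Z = Σ e^(−Eᵢ/kT) = e^(−0) + e^(−1.472) + e^(−3.060) + e^(−3.118) + e^(−4.163) = 1.000 + 0.2295 + 0.04689 + 0.04425 + 0.01556 = 1.336.
P₃ = e^(−E₃/kT) / Z = 0.04425/1.336 = 0.033.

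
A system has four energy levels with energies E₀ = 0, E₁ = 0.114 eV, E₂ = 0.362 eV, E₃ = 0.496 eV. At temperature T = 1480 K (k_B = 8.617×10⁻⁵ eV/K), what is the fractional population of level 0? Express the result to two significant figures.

0.67

k_BT = 8.617×10⁻⁵ × 1480 K = 0.1275 eV.
Eᵢ/kT = 0, 0.8941, 2.839, 3.890.
Z = Σ e^(−Eᵢ/kT) = e^(−0) + e^(−0.8941) + e^(−2.839) + e^(−3.890) = 1.000 + 0.4090 + 0.05848 + 0.02045 = 1.488.
P₀ = e^(−E₀/kT) / Z = 1.000/1.488 = 0.67.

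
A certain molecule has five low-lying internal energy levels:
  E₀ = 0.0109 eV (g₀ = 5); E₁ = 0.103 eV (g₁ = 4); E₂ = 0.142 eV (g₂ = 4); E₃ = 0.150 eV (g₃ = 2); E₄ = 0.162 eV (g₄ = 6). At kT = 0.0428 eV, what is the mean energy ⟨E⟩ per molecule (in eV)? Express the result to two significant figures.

Eᵢ/kT = 0.2547, 2.407, 3.318, 3.505, 3.785.
Z = Σ gᵢe^(−Eᵢ/kT) = 5·e^(−0.2547) + 4·e^(−2.407) + 4·e^(−3.318) + 2·e^(−3.505) + 6·e^(−3.785) = 3.876 + 0.3603 + 0.1449 + 0.06009 + 0.1363 = 4.578.
⟨E⟩ = Σ Eᵢ gᵢe^(−Eᵢ/kT) / Z = (0.0109·3.876 + 0.103·0.3603 + 0.142·0.1449 + 0.150·0.06009 + 0.162·0.1363) / 4.578 = 0.029 eV.

0.029 eV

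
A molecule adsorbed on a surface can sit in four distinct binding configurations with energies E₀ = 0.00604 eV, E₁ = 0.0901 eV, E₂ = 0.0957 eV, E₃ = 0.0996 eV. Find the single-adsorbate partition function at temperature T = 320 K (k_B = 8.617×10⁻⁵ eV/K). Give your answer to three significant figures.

k_BT = 8.617×10⁻⁵ × 320 K = 0.027574 eV.
Eᵢ/kT = 0.21905, 3.2676, 3.4707, 3.6121.
Z = Σ e^(−Eᵢ/kT) = e^(−0.21905) + e^(−3.2676) + e^(−3.4707) + e^(−3.6121) = 0.80328 + 0.038098 + 0.031095 + 0.026995 = 0.89947.

Z = 0.899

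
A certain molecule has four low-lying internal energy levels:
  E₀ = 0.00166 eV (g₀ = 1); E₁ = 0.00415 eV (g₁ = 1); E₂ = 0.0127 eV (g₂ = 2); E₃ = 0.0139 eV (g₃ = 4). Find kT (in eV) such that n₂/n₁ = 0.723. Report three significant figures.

0.00840 eV

n₂/n₁ = (g₂/g₁) exp[−(E₂−E₁)/kT] = 0.723.
⇒ (E₂−E₁)/kT = ln((2/1)/0.723) = ln(2.7663) = 1.0175.
kT = 0.00855 eV / 1.0175 = 0.00840 eV.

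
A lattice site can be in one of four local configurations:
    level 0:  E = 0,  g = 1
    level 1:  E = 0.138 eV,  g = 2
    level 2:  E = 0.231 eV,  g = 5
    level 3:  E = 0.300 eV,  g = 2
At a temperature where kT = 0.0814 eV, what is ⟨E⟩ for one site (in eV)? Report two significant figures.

0.078 eV

Eᵢ/kT = 0, 1.695, 2.838, 3.686.
Z = Σ gᵢe^(−Eᵢ/kT) = 1·e^(−0) + 2·e^(−1.695) + 5·e^(−2.838) + 2·e^(−3.686) = 1.000 + 0.3672 + 0.2927 + 0.05014 = 1.710.
⟨E⟩ = Σ Eᵢ gᵢe^(−Eᵢ/kT) / Z = (0·1.000 + 0.138·0.3672 + 0.231·0.2927 + 0.300·0.05014) / 1.710 = 0.078 eV.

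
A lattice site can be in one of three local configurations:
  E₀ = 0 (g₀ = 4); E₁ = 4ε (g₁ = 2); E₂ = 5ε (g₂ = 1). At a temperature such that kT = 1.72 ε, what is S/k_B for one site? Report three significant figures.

1.59

Eᵢ/kT = 0, 2.3256, 2.9070.
Z = Σ gᵢe^(−Eᵢ/kT) = 4·e^(−0) + 2·e^(−2.3256) + 1·e^(−2.9070) = 4.0000 + 0.19545 + 0.054639 = 4.2501.
⟨E⟩ = Σ EᵢPᵢ = 0.24823 ε.
S/k_B = ln Z + ⟨E⟩/kT = ln(4.2501) + 0.24823/1.72 = 1.4469 + 0.14432 = 1.59.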